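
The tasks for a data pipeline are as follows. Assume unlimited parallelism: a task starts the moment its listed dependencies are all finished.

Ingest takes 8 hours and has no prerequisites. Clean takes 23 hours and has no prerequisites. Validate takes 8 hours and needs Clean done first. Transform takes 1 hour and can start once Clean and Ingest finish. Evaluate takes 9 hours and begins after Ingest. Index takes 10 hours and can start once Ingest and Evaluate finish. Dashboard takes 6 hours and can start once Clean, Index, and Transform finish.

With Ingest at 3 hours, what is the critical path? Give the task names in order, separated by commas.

Clean, Validate

Actual critical path: Ingest→Evaluate→Index→Dashboard = 8+9+10+6 = 33 ⇒ 33 hours.
Ingest is on the critical path; changing it to 3 makes that path 28 hours.
New critical path: Clean→Validate = 23+8 = 31 ⇒ 31 hours.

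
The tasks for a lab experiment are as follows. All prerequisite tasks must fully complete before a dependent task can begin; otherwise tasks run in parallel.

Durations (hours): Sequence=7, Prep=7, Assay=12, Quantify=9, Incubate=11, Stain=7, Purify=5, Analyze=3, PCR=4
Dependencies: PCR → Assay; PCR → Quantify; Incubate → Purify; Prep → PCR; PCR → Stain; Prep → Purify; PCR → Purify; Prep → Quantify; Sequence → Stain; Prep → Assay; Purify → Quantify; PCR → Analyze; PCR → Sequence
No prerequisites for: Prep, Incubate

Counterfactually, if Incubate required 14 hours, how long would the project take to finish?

28

As given, the longest chain is Incubate→Purify→Quantify = 11+5+9 = 25, so the finish is 25 hours.
Since Incubate is critical, the +3 change carries straight to that chain (now 28 hours).
That remains the longest chain; total 28 hours.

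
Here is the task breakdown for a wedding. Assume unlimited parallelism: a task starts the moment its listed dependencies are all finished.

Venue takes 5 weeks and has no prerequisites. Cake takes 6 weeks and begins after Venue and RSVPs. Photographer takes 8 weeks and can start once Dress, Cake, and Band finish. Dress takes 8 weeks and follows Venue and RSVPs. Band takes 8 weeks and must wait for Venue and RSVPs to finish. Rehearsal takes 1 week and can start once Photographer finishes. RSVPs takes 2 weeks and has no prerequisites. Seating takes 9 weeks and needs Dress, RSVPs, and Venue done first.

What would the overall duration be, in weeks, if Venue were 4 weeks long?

21

Critical path before the change: Venue→Dress→Seating = 5+8+9 = 22 giving 22 weeks.
Since Venue is critical, the -1 change carries straight to that chain (now 21 weeks).
The critical path is still Venue→Dress→Seating; finish is now 21 weeks.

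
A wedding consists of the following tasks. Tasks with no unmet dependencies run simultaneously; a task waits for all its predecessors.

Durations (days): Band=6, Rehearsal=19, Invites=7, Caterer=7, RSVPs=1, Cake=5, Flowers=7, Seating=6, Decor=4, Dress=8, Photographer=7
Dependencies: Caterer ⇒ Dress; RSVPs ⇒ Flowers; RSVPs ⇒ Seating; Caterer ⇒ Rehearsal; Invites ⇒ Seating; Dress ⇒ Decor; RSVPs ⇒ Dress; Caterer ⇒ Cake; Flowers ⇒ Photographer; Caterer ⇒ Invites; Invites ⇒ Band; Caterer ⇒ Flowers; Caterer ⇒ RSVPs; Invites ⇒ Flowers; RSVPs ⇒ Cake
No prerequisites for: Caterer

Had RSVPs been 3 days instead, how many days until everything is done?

As given, the longest chain is Caterer→Invites→Flowers→Photographer = 7+7+7+7 = 28, so the finish is 28 days.
RSVPs is off the critical path — its longest chain is 22 days, giving 6 of slack.
The critical path is still Caterer→Invites→Flowers→Photographer; finish is now 28 days.

28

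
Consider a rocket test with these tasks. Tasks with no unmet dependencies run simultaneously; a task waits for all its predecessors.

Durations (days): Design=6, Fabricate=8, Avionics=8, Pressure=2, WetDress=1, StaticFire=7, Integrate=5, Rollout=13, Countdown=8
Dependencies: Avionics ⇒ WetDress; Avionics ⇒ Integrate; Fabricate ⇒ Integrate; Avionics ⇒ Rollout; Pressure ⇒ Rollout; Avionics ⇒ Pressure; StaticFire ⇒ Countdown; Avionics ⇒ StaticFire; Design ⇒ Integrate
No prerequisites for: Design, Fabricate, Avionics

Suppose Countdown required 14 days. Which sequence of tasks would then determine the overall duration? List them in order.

Critical path before the change: Avionics→StaticFire→Countdown = 8+7+8 = 23 giving 23 days.
Countdown is on the critical path; changing it to 14 makes that path 29 days.
No other chain overtakes it, so the finish is 29 days.

Avionics, StaticFire, Countdown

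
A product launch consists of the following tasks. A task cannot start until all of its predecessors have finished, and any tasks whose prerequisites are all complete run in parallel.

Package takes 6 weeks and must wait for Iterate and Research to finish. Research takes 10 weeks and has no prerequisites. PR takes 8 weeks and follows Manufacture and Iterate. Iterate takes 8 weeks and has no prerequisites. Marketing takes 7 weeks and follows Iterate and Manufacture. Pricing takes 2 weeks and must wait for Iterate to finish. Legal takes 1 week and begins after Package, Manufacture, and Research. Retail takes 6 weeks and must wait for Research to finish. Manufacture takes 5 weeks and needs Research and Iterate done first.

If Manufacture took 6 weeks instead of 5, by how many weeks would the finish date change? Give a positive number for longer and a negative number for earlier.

As given, the longest chain is Research→Manufacture→PR = 10+5+8 = 23, so the finish is 23 weeks.
Since Manufacture is critical, the +1 change carries straight to that chain (now 24 weeks).
The critical path is still Research→Manufacture→PR; finish is now 24 weeks.
Change in finish: 24 − 23 = +1 weeks.

1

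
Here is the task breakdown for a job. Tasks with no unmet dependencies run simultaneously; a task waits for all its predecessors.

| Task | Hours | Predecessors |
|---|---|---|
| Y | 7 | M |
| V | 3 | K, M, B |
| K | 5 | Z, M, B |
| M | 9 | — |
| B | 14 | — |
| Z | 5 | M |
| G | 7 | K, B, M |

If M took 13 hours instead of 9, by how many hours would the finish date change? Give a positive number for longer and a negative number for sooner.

Critical path before the change: M→Z→K→G = 9+5+5+7 = 26 giving 26 hours.
M lies on that path, so at 13 hours the path becomes 30 hours.
The critical path is still M→Z→K→G; finish is now 30 hours.
Change in finish: 30 − 26 = +4 hours.

4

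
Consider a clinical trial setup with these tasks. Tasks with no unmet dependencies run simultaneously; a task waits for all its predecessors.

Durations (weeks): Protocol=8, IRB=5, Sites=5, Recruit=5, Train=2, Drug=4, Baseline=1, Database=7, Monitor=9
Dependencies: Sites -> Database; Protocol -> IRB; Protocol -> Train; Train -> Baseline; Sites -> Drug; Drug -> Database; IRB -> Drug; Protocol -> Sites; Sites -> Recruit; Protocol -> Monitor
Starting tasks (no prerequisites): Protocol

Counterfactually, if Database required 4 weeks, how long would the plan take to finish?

Baseline: Protocol→IRB→Drug→Database = 8+5+4+7 = 24 → 24 weeks.
Since Database is critical, the -3 change carries straight to that chain (now 21 weeks).
That remains the longest chain; total 21 weeks.

21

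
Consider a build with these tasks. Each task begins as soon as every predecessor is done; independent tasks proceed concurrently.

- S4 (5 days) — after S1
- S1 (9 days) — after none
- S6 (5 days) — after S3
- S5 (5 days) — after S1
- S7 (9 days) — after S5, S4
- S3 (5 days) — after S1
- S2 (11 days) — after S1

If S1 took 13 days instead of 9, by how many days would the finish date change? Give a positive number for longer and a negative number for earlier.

Baseline: S1→S4→S7 = 9+5+9 = 23 → 23 days.
Since S1 is critical, the +4 change carries straight to that chain (now 27 days).
No other chain overtakes it, so the finish is 27 days.
Change in finish: 27 − 23 = +4 days.

4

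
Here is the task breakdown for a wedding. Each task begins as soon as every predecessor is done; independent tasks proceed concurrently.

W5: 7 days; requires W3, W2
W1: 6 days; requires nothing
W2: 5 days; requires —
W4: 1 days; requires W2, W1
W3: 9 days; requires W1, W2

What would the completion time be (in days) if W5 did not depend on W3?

Original critical path: W1→W3→W5 = 6+9+7 = 22 ⇒ 22 days.
Without W3→W5, W5's earliest start moves from 15 to 5.
The longest chain is now W1→W3 = 6+9 = 15, so the wedding takes 15 days.

15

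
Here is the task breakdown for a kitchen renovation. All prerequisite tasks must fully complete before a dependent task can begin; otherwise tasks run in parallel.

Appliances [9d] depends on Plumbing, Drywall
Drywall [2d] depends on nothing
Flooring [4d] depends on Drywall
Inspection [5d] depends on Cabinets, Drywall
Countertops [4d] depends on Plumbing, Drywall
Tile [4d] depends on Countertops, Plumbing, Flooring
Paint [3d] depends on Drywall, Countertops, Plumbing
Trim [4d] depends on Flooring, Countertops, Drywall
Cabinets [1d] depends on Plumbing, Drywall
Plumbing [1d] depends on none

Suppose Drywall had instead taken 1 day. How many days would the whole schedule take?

The binding path is Drywall→Appliances = 2+9 = 11; finish at 11 days.
Drywall is on the critical path; changing it to 1 makes that path 10 days.
New critical path: Plumbing→Appliances = 1+9 = 10 ⇒ 10 days.

10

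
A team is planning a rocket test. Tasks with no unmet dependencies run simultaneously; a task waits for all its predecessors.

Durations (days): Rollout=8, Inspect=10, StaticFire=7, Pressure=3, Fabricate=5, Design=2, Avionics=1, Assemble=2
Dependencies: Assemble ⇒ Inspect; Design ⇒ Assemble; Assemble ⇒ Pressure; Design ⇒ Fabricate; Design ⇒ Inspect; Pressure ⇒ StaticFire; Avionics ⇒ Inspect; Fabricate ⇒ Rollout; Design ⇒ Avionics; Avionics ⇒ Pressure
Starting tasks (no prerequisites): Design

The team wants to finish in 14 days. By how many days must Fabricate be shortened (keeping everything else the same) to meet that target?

1

Current finish: 15 days; target: 14.
Fabricate is on every critical path, so each day cut from Fabricate cuts the finish by one (this holds down to a finish of 14).
Need 15 − 14 = 1 day off Fabricate → Fabricate becomes 4 days, finish becomes 14.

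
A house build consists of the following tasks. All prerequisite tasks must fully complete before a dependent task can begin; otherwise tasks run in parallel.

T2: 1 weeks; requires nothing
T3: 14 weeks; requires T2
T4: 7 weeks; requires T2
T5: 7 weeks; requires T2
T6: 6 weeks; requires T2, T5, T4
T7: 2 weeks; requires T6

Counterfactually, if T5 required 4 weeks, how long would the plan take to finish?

As given, the longest chain is T2→T5→T6→T7 = 1+7+6+2 = 16, so the finish is 16 weeks.
T5 lies on that path, so at 4 weeks the path becomes 13 weeks.
The binding chain switches to T2→T4→T6→T7 = 1+7+6+2 = 16; finish 16 weeks.

16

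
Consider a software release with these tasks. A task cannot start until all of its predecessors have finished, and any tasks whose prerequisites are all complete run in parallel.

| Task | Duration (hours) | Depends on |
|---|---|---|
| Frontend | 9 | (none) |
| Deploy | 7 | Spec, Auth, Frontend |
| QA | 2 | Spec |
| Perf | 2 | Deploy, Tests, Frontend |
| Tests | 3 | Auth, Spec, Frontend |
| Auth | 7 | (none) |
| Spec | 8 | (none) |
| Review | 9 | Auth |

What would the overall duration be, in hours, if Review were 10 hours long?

Critical path before the change: Frontend→Deploy→Perf = 9+7+2 = 18 giving 18 hours.
Review has 2 hours of float (longest path through it is 16).
That remains the longest chain; total 18 hours.

18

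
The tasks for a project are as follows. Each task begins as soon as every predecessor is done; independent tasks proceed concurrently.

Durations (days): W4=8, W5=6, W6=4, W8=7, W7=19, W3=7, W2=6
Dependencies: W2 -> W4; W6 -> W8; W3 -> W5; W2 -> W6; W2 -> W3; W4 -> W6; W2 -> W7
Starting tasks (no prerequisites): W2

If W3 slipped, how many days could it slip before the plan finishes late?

6

Critical path: W2→W4→W6→W8 = 6+8+4+7 = 25, so the finish is 25 days.
The longest chain containing W3 totals 19 days.
Slack of W3 = 12 − 6 = 6 days.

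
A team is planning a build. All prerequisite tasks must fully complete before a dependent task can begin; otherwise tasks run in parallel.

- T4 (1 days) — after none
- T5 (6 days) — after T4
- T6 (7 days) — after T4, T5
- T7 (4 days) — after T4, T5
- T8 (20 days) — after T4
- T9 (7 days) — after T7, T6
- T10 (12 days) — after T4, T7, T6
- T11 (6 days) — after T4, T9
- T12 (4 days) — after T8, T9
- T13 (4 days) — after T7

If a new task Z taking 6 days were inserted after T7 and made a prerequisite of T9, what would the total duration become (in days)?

Originally the schedule takes 27 days.
With Z inserted, T9 now waits for max(T7, T6, Z).
New critical path: T4→T5→T7→Z→T9→T11 = 1+6+4+6+7+6 = 30 ⇒ 30 days.

30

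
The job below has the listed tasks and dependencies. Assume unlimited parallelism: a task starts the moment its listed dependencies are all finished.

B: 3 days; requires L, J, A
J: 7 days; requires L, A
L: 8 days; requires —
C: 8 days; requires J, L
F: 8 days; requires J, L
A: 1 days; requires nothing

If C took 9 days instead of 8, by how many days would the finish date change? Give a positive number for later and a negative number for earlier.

Baseline: L→J→C = 8+7+8 = 23 → 23 days.
Since C is critical, the +1 change carries straight to that chain (now 24 days).
The critical path is still L→J→C; finish is now 24 days.
Change in finish: 24 − 23 = +1 days.

1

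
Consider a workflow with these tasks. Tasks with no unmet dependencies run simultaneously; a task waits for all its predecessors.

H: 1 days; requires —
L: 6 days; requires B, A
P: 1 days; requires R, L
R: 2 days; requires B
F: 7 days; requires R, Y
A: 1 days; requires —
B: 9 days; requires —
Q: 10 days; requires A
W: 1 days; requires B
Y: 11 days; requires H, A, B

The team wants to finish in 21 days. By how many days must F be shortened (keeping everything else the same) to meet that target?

6

Current finish: 27 days; target: 21.
F is on every critical path, so each day cut from F cuts the finish by one (this holds down to a finish of 21).
Need 27 − 21 = 6 days off F → F becomes 1 day, finish becomes 21.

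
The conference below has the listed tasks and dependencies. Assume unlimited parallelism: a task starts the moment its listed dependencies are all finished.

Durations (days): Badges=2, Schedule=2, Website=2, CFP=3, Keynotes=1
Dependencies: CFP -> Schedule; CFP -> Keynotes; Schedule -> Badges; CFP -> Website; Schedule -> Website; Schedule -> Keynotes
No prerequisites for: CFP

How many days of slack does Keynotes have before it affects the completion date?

1

CFP→Schedule→Website = 3+2+2 = 7 sets the makespan at 7 days.
Keynotes finishes as early as 6 and must finish by 7.
So Keynotes can slip 7 − 6 = 1 day.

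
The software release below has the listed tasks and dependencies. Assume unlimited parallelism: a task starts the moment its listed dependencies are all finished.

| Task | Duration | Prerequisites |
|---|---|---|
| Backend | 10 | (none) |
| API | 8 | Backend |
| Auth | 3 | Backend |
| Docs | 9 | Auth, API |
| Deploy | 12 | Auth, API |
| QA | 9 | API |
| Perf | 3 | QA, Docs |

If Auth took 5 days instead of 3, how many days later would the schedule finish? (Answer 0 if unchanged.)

0

Actual critical path: Backend→API→Docs→Perf = 10+8+9+3 = 30 ⇒ 30 days.
Auth has 5 days of float (longest path through it is 25).
The critical path is still Backend→API→Docs→Perf; finish is now 30 days.
Change in finish: 30 − 30 = +0 days.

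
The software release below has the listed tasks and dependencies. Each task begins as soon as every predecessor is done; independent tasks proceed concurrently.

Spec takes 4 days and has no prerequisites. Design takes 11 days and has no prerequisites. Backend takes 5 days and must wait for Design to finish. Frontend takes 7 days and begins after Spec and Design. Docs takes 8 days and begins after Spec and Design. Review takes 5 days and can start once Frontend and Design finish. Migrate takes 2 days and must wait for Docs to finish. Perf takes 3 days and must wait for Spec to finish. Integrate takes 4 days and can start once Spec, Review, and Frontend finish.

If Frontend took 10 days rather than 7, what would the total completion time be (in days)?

As given, the longest chain is Design→Frontend→Review→Integrate = 11+7+5+4 = 27, so the finish is 27 days.
Frontend is on the critical path; changing it to 10 makes that path 30 days.
That remains the longest chain; total 30 days.

30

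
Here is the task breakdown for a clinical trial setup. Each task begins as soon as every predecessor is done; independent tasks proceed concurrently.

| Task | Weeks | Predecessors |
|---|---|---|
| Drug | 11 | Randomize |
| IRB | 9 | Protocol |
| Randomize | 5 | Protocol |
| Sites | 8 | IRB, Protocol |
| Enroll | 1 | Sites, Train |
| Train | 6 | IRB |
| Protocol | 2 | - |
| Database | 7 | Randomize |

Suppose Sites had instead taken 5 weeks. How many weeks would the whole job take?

As given, the longest chain is Protocol→IRB→Sites→Enroll = 2+9+8+1 = 20, so the finish is 20 weeks.
Sites is on the critical path; changing it to 5 makes that path 17 weeks.
Now Protocol→IRB→Train→Enroll = 2+9+6+1 = 18 is longest, so the finish becomes 18 weeks.

18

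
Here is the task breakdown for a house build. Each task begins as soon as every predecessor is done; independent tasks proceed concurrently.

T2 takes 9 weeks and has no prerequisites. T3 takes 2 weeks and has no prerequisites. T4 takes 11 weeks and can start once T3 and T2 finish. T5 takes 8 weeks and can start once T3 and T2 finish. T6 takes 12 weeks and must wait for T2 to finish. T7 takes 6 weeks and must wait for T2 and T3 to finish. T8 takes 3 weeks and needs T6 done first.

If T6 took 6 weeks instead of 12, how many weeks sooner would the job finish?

4

As given, the longest chain is T2→T6→T8 = 9+12+3 = 24, so the finish is 24 weeks.
Since T6 is critical, the -6 change carries straight to that chain (now 18 weeks).
The binding chain switches to T2→T4 = 9+11 = 20; finish 20 weeks.
Change in finish: 20 − 24 = -4 weeks.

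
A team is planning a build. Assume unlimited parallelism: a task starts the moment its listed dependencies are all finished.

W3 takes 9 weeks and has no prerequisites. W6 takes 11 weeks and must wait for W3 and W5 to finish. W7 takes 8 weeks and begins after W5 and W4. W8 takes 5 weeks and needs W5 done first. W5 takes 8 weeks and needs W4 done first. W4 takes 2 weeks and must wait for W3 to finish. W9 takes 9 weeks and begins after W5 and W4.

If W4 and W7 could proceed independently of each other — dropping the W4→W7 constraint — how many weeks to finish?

30

Before: longest chain W3→W4→W5→W6 = 9+2+8+11 = 30, finish 30.
Dropping W4→W7 doesn't change W7's earliest start (19); another predecessor still binds.
After: W3→W4→W5→W6 = 9+2+8+11 = 30 → 30 weeks.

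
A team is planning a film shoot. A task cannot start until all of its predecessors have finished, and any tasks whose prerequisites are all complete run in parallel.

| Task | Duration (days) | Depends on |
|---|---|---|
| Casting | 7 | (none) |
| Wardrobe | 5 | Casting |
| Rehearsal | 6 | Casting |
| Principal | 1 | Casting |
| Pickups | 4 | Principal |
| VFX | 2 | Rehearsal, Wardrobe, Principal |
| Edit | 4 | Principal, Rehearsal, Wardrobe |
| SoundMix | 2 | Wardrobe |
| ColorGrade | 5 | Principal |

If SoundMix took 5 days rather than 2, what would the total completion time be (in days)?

The binding path is Casting→Rehearsal→Edit = 7+6+4 = 17; finish at 17 days.
The longest path through SoundMix is only 14 days, so SoundMix has float 3.
New critical path: Casting→Wardrobe→SoundMix = 7+5+5 = 17 ⇒ 17 days.

17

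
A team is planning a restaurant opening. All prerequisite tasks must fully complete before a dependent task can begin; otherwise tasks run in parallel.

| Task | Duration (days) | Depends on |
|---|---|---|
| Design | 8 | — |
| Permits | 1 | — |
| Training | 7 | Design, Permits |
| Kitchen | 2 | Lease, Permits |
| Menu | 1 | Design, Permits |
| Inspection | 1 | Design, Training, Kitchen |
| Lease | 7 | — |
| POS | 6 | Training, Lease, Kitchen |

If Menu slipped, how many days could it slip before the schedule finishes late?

Critical path: Design→Training→POS = 8+7+6 = 21, so the finish is 21 days.
The longest chain containing Menu totals 9 days.
Slack of Menu = 20 − 8 = 12 days.

12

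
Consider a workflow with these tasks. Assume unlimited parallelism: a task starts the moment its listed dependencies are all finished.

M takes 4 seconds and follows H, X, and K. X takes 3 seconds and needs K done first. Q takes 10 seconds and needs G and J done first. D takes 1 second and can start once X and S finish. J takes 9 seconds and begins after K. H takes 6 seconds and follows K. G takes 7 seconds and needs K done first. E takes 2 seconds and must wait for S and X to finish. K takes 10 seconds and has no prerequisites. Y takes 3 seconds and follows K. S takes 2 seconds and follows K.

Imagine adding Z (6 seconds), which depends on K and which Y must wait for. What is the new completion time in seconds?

29

Originally the schedule takes 29 seconds.
With Z inserted, Y now waits for max(K, Z).
New critical path: K→J→Q = 10+9+10 = 29 ⇒ 29 seconds.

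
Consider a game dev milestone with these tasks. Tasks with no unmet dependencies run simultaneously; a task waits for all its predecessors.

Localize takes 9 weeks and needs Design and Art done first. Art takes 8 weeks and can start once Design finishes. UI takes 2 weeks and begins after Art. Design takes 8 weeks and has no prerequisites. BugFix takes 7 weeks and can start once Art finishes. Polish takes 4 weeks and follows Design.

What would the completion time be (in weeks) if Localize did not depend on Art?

23

With the dependency in place, Design→Art→Localize = 8+8+9 = 25 sets the finish at 25 weeks.
Without Art→Localize, Localize's earliest start moves from 16 to 8.
The longest chain is now Design→Art→BugFix = 8+8+7 = 23, so the game dev milestone takes 23 weeks.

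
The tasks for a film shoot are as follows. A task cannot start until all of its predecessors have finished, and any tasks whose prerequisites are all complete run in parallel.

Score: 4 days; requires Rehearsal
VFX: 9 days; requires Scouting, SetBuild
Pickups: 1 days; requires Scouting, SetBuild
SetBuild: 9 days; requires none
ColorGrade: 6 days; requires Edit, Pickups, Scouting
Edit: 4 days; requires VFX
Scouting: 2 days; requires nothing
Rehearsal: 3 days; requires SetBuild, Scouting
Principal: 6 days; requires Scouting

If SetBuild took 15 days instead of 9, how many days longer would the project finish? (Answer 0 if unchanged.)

6

Baseline: SetBuild→VFX→Edit→ColorGrade = 9+9+4+6 = 28 → 28 days.
SetBuild is on the critical path; changing it to 15 makes that path 34 days.
No other chain overtakes it, so the finish is 34 days.
Change in finish: 34 − 28 = +6 days.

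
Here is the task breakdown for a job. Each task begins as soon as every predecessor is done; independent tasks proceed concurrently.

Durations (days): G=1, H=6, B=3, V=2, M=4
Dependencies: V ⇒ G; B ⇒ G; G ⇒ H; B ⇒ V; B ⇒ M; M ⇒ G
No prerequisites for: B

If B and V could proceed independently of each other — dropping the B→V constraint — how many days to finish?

14

Original critical path: B→M→G→H = 3+4+1+6 = 14 ⇒ 14 days.
Without B→V, V's earliest start moves from 3 to 0.
New critical path: B→M→G→H = 3+4+1+6 = 14 ⇒ 14 days.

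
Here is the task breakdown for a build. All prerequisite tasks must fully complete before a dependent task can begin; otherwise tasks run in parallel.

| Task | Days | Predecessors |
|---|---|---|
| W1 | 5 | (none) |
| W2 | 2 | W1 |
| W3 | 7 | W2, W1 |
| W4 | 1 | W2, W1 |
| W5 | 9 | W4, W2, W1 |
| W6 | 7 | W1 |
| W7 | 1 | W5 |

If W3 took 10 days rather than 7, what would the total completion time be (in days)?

18

Critical path before the change: W1→W2→W4→W5→W7 = 5+2+1+9+1 = 18 giving 18 days.
W3 is off the critical path — its longest chain is 14 days, giving 4 of slack.
No other chain overtakes it, so the finish is 18 days.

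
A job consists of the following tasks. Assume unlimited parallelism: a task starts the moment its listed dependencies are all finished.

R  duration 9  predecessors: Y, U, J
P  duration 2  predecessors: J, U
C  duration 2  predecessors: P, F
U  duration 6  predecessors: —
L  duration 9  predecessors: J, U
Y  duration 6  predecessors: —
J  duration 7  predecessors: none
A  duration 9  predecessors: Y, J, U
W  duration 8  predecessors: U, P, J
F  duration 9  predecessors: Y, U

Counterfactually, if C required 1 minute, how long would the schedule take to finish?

Baseline: Y→F→C = 6+9+2 = 17 → 17 minutes.
Since C is critical, the -1 change carries straight to that chain (now 16 minutes).
The binding chain switches to J→P→W = 7+2+8 = 17; finish 17 minutes.

17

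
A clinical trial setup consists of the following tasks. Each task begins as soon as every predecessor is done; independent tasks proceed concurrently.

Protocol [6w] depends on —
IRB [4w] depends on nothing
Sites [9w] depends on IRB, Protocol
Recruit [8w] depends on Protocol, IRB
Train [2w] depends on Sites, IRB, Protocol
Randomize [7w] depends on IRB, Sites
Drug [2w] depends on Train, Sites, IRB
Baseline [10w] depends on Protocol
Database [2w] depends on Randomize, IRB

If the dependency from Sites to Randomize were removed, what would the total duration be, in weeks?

19

Before: longest chain Protocol→Sites→Randomize→Database = 6+9+7+2 = 24, finish 24.
Without Sites→Randomize, Randomize's earliest start moves from 15 to 4.
New critical path: Protocol→Sites→Train→Drug = 6+9+2+2 = 19 ⇒ 19 weeks.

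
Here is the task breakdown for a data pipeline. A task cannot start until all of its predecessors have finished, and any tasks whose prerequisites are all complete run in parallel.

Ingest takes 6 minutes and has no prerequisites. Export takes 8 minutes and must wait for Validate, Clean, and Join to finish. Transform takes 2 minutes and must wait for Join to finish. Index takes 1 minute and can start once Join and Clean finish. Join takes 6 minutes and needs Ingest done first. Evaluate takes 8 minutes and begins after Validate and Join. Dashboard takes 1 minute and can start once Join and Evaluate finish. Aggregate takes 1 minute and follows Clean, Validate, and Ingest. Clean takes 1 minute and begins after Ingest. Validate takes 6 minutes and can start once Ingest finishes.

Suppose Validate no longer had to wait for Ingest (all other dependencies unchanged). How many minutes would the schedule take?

21

With the dependency in place, Ingest→Validate→Evaluate→Dashboard = 6+6+8+1 = 21 sets the finish at 21 minutes.
Without Ingest→Validate, Validate's earliest start moves from 6 to 0.
After: Ingest→Join→Evaluate→Dashboard = 6+6+8+1 = 21 → 21 minutes.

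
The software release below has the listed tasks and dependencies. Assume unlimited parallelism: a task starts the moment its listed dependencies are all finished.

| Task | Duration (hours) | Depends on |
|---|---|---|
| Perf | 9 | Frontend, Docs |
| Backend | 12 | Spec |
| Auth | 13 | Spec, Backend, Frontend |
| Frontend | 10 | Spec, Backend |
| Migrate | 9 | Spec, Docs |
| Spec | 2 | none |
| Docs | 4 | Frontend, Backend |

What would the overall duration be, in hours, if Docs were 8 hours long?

As given, the longest chain is Spec→Backend→Frontend→Docs→Migrate = 2+12+10+4+9 = 37, so the finish is 37 hours.
Docs is on the critical path; changing it to 8 makes that path 41 hours.
No other chain overtakes it, so the finish is 41 hours.

41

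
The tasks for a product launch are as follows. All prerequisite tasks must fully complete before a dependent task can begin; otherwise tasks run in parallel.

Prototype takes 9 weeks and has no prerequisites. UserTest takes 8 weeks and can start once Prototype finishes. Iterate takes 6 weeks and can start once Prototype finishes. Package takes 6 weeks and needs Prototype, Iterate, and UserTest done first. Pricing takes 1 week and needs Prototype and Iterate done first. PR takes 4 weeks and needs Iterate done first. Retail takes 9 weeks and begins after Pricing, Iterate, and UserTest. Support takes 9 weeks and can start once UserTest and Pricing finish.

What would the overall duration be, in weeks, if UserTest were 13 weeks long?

31

Actual critical path: Prototype→UserTest→Retail = 9+8+9 = 26 ⇒ 26 weeks.
UserTest is on the critical path; changing it to 13 makes that path 31 weeks.
That remains the longest chain; total 31 weeks.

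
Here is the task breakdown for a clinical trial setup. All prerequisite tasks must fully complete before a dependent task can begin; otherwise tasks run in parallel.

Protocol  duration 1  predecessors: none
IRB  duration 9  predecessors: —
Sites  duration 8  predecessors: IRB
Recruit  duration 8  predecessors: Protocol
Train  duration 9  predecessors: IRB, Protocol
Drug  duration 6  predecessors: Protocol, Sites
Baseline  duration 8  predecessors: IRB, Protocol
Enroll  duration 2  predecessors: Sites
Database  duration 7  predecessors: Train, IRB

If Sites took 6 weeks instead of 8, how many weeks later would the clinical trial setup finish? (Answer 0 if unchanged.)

0

Actual critical path: IRB→Train→Database = 9+9+7 = 25 ⇒ 25 weeks.
Sites has 2 weeks of float (longest path through it is 23).
The critical path is still IRB→Train→Database; finish is now 25 weeks.
Change in finish: 25 − 25 = +0 weeks.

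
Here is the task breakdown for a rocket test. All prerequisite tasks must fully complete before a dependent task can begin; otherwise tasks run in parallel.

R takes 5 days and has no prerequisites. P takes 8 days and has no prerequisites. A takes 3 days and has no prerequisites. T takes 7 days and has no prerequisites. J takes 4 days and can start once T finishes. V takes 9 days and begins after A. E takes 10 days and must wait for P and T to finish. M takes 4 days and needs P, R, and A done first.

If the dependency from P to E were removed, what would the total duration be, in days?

17

With the dependency in place, P→E = 8+10 = 18 sets the finish at 18 days.
Without P→E, E's earliest start moves from 8 to 7.
The longest chain is now T→E = 7+10 = 17, so the rocket test takes 17 days.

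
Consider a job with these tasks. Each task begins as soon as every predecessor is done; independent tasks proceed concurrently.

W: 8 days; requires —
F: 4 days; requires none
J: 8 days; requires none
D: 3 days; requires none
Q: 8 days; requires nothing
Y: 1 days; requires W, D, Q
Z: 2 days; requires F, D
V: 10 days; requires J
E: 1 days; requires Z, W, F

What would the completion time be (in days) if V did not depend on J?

10

Before: longest chain J→V = 8+10 = 18, finish 18.
Without J→V, V's earliest start moves from 8 to 0.
The longest chain is now V = 10 = 10, so the project takes 10 days.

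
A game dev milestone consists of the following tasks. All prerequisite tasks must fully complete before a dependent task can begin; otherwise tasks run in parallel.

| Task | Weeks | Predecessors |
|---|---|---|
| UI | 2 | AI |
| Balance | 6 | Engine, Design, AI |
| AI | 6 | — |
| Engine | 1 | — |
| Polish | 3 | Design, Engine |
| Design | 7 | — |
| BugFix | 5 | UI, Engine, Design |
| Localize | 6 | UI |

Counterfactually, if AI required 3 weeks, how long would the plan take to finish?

13

Critical path before the change: AI→UI→Localize = 6+2+6 = 14 giving 14 weeks.
AI is on the critical path; changing it to 3 makes that path 11 weeks.
Now Design→Balance = 7+6 = 13 is longest, so the finish becomes 13 weeks.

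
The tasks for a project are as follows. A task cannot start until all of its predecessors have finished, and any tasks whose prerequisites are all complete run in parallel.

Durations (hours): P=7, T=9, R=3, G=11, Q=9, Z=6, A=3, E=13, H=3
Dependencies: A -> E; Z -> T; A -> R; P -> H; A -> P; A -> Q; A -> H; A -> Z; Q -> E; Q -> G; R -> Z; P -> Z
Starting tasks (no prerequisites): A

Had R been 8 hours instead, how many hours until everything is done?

The binding path is A→Q→E = 3+9+13 = 25; finish at 25 hours.
R has 4 hours of float (longest path through it is 21).
The binding chain switches to A→R→Z→T = 3+8+6+9 = 26; finish 26 hours.

26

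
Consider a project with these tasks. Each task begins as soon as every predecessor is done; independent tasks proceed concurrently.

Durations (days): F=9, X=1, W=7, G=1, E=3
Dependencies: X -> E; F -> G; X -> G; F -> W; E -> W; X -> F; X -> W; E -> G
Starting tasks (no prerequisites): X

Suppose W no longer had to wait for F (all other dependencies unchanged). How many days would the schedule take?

Original critical path: X→F→W = 1+9+7 = 17 ⇒ 17 days.
Without F→W, W's earliest start moves from 10 to 4.
After: X→F→G = 1+9+1 = 11 → 11 days.

11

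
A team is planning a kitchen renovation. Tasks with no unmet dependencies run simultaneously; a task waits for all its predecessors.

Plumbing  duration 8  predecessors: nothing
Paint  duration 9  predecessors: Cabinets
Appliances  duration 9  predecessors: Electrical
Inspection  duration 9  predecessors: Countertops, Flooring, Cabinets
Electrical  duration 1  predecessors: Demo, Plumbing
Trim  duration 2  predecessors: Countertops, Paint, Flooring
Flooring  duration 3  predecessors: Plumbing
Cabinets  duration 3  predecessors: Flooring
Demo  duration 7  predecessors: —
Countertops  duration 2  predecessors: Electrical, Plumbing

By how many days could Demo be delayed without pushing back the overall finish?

Critical path: Plumbing→Flooring→Cabinets→Paint→Trim = 8+3+3+9+2 = 25, so the finish is 25 days.
Demo finishes as early as 7 and must finish by 13.
Slack of Demo = 6 − 0 = 6 days.

6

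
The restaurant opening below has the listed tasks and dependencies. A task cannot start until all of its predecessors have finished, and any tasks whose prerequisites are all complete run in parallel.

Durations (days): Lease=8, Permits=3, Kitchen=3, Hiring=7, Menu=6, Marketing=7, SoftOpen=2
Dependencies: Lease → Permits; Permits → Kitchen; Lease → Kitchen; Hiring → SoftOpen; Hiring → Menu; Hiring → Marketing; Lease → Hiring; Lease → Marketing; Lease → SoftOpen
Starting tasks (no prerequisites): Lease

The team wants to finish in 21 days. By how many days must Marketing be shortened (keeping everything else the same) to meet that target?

1

Current finish: 22 days; target: 21.
Marketing is on every critical path, so each day cut from Marketing cuts the finish by one (this holds down to a finish of 21).
Need 22 − 21 = 1 day off Marketing → Marketing becomes 6 days, finish becomes 21.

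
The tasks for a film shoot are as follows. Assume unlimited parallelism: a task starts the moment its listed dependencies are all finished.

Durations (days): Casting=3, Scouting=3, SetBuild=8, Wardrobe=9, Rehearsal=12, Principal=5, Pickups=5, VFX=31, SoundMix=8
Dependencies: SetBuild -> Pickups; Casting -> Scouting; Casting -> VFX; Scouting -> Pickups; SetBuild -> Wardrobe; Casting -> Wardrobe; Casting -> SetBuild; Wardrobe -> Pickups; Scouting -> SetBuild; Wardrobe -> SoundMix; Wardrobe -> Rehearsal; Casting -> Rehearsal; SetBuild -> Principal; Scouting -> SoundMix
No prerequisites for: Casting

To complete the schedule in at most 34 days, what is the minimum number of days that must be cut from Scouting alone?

Current finish: 35 days; target: 34.
Scouting is on every critical path, so each day cut from Scouting cuts the finish by one (this holds down to a finish of 34).
Need 35 − 34 = 1 day off Scouting → Scouting becomes 2 days, finish becomes 34.

1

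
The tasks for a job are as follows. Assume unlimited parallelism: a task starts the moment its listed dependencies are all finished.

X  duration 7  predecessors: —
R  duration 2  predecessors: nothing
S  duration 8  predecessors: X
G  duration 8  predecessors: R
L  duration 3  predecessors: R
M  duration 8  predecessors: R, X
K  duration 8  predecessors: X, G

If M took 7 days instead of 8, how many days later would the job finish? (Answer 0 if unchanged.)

0

Actual critical path: R→G→K = 2+8+8 = 18 ⇒ 18 days.
M has 3 days of float (longest path through it is 15).
No other chain overtakes it, so the finish is 18 days.
Change in finish: 18 − 18 = +0 days.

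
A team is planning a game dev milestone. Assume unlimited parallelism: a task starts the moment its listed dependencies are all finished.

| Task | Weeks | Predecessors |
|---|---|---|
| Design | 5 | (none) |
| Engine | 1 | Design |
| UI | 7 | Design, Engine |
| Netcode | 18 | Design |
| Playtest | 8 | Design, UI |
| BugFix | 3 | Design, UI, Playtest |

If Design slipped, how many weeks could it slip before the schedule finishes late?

Critical path: Design→Engine→UI→Playtest→BugFix = 5+1+7+8+3 = 24, so the finish is 24 weeks.
Longest path through Design: 24 weeks (earliest finish 5, latest finish 5).
Slack of Design = 0 − 0 = 0 weeks.

0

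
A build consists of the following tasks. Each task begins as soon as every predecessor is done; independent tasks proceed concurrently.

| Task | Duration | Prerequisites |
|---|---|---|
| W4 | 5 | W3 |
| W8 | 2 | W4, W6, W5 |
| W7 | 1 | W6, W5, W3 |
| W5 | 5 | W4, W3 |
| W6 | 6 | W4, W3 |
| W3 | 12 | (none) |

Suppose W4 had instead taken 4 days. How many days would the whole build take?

Actual critical path: W3→W4→W6→W8 = 12+5+6+2 = 25 ⇒ 25 days.
Since W4 is critical, the -1 change carries straight to that chain (now 24 days).
The critical path is still W3→W4→W6→W8; finish is now 24 days.

24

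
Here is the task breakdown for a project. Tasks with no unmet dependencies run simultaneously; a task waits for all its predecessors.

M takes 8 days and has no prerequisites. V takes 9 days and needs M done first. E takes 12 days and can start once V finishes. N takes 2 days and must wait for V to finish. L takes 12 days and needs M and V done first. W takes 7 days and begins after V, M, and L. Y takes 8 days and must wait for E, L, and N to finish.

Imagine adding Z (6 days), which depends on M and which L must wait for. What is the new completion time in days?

37

Originally the project takes 37 days.
With Z inserted, L now waits for max(M, V, Z).
New critical path: M→V→E→Y = 8+9+12+8 = 37 ⇒ 37 days.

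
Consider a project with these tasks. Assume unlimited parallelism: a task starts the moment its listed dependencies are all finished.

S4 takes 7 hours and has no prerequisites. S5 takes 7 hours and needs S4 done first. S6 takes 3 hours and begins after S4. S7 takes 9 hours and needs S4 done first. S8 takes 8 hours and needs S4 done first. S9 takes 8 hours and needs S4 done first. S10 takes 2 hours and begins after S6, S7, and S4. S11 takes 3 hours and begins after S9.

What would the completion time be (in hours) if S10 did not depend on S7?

18

Before: longest chain S4→S7→S10 = 7+9+2 = 18, finish 18.
Without S7→S10, S10's earliest start moves from 16 to 10.
The longest chain is now S4→S9→S11 = 7+8+3 = 18, so the job takes 18 hours.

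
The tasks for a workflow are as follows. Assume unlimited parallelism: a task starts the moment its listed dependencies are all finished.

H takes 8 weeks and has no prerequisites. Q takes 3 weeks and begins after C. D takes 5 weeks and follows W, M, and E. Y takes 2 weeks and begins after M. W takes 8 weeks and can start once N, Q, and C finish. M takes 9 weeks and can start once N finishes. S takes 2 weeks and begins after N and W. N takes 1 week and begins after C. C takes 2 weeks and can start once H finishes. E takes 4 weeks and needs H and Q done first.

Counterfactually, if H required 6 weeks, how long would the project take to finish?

24

As given, the longest chain is H→C→Q→W→D = 8+2+3+8+5 = 26, so the finish is 26 weeks.
Since H is critical, the -2 change carries straight to that chain (now 24 weeks).
The critical path is still H→C→Q→W→D; finish is now 24 weeks.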